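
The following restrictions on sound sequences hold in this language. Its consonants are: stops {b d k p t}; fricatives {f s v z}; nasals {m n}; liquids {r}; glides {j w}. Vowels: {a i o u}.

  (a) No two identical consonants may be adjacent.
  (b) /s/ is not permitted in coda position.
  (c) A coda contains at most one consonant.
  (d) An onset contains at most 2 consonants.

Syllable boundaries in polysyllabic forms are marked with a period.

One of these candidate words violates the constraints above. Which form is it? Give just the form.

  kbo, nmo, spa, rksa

rksa

kbo — σ1 onset /kb/ (2C), coda /∅/ ok → phonotactically legal
nmo — σ1 onset /nm/ (2C), coda /∅/ ok → phonotactically legal
spa — σ1 onset /sp/ (2C), coda /∅/ ok → phonotactically legal
rksa — violates constraint (d): syllable 1 onset /rks/ has 3 consonants (> 2) → phonotactically illegal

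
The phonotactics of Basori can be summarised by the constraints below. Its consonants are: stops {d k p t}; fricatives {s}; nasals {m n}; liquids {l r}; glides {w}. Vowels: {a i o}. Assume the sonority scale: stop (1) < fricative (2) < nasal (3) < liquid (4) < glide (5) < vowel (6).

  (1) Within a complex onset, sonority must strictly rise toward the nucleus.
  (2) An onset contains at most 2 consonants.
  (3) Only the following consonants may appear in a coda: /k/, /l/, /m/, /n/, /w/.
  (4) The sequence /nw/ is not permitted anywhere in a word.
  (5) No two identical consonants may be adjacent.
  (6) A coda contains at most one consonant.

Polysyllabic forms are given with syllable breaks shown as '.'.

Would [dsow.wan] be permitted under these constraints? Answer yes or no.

no

[dsow.wan] — violates constraint 5: adjacent identical consonants /ww/ → not permitted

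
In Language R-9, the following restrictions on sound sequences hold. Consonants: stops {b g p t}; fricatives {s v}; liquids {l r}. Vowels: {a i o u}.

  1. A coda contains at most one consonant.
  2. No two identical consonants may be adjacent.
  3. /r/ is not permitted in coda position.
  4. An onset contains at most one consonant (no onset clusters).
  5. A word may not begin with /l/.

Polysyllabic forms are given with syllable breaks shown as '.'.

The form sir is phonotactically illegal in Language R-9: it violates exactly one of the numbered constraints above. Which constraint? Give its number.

sir: syllable 1 coda contains /r/.
This is a violation of constraint 3: "/r/ is not permitted in coda position."
The remaining constraints (1, 2, 4, 5) are satisfied.

3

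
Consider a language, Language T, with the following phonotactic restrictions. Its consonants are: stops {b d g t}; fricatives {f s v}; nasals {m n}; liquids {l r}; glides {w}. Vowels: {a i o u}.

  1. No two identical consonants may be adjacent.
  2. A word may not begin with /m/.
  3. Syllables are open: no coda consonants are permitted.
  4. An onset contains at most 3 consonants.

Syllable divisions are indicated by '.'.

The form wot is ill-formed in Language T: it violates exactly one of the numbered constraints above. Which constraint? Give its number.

wot: syllable 1 coda /t/ has 1 consonant (> 0).
This is a violation of constraint 3: "Syllables are open: no coda consonants are permitted."
The remaining constraints (1, 2, 4) are satisfied.

3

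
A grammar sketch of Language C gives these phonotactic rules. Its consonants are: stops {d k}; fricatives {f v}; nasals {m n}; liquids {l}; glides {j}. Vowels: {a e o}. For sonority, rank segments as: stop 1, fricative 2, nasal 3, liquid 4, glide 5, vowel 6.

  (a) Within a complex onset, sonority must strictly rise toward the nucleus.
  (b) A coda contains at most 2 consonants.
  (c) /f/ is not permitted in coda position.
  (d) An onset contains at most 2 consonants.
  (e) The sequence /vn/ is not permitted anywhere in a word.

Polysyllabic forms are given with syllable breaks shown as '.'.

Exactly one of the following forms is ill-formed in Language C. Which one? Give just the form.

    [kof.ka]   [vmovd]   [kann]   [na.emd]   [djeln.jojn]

[kof.ka]

[kof.ka] — violates constraint (c): syllable 1 coda contains /f/ → ill-formed
[vmovd] — σ1 onset /vm/ (2→3 rises), coda /vd/ (2C) ok → well-formed
[kann] — σ1 onset /k/, coda /nn/ (2C) ok → well-formed
[na.emd] — σ1 onset /n/, coda /∅/ ok; σ2 onset /∅/, coda /md/ (2C) ok → well-formed
[djeln.jojn] — σ1 onset /dj/ (1→5 rises), coda /ln/ (2C) ok; σ2 onset /j/, coda /jn/ (2C) ok → well-formed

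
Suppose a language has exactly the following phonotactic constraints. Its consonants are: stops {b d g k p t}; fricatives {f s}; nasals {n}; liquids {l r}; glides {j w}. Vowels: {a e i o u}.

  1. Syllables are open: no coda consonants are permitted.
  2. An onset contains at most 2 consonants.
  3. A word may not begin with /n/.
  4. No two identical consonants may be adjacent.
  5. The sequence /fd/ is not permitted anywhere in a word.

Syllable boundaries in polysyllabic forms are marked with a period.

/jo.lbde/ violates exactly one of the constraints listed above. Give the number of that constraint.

2

/jo.lbde/: syllable 2 onset /lbd/ has 3 consonants (> 2).
This is a violation of constraint 2: "An onset contains at most 2 consonants."
The remaining constraints (1, 3, 4, 5) are satisfied.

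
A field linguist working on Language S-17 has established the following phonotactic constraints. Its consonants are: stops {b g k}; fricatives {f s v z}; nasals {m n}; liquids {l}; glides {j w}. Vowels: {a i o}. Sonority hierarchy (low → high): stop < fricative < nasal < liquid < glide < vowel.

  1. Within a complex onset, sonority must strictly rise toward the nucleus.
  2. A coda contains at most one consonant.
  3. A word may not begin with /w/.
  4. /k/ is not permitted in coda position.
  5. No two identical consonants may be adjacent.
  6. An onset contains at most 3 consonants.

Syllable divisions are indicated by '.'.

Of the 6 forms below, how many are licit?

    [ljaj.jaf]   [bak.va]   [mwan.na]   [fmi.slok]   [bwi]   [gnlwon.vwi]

1

[ljaj.jaf] — violates constraint 5: adjacent identical consonants /jj/ → illicit
[bak.va] — violates constraint 4: syllable 1 coda contains /k/ → illicit
[mwan.na] — violates constraint 5: adjacent identical consonants /nn/ → illicit
[fmi.slok] — violates constraint 4: syllable 2 coda contains /k/ → illicit
[bwi] — σ1 onset /bw/ (1→5 rises), coda /∅/ ok → licit
[gnlwon.vwi] — violates constraint 6: syllable 1 onset /gnlw/ has 4 consonants (> 3) → illicit
Licit: [bwi] → 1.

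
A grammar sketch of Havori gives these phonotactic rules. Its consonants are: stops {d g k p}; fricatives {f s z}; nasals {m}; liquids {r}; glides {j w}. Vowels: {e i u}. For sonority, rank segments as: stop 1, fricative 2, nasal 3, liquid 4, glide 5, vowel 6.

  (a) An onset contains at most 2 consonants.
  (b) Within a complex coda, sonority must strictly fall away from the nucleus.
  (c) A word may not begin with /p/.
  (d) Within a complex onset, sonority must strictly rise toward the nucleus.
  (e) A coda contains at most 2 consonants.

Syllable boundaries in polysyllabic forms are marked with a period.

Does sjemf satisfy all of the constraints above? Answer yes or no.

yes

sjemf — σ1 onset /sj/ (2→5 rises), coda /mf/ (3→2 falls) ok → well-formed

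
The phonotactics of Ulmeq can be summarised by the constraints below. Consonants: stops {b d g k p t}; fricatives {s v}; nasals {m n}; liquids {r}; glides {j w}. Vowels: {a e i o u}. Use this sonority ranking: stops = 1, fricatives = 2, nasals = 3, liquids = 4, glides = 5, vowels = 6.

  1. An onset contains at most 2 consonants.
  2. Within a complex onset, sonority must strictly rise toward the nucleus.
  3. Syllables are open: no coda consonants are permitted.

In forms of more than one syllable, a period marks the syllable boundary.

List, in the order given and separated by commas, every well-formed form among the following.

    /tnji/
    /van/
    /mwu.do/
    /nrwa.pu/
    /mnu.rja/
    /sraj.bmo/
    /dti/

/tnji/ — violates constraint 1: syllable 1 onset /tnj/ has 3 consonants (> 2) → ill-formed
/van/ — violates constraint 3: syllable 1 coda /n/ has 1 consonant (> 0) → ill-formed
/mwu.do/ — σ1 onset /mw/ (3→5 rises), coda /∅/ ok; σ2 onset /d/, coda /∅/ ok → well-formed
/nrwa.pu/ — violates constraint 1: syllable 1 onset /nrw/ has 3 consonants (> 2) → ill-formed
/mnu.rja/ — violates constraint 2: syllable 1 onset /mn/: /m/ (nasal, 3) → /n/ (nasal, 3) does not rise → ill-formed
/sraj.bmo/ — violates constraint 3: syllable 1 coda /j/ has 1 consonant (> 0) → ill-formed
/dti/ — violates constraint 2: syllable 1 onset /dt/: /d/ (stop, 1) → /t/ (stop, 1) does not rise → ill-formed

/mwu.do/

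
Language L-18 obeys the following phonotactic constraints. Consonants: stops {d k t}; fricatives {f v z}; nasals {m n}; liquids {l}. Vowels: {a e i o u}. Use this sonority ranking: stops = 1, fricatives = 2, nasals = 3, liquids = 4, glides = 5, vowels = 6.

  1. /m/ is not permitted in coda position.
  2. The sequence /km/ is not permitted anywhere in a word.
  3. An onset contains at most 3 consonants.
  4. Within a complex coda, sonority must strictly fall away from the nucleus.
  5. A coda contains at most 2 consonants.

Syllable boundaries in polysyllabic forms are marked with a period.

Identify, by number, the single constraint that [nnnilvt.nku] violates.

5

[nnnilvt.nku]: syllable 1 coda /lvt/ has 3 consonants (> 2).
This is a violation of constraint 5: "A coda contains at most 2 consonants."
The remaining constraints (1, 2, 3, 4) are satisfied.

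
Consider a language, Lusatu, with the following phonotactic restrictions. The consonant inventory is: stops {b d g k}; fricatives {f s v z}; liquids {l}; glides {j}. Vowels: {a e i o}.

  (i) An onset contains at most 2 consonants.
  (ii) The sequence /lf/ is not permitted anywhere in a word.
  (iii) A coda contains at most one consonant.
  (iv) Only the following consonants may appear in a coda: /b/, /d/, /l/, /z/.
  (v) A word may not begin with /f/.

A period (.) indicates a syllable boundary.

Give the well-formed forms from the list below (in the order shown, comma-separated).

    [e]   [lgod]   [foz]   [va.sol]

[e], [lgod], [va.sol]

[e] — σ1 onset /∅/, coda /∅/ ok → well-formed
[lgod] — σ1 onset /lg/ (2C), coda /d/ ok → well-formed
[foz] — violates constraint (v): word begins with /f/ → ill-formed
[va.sol] — σ1 onset /v/, coda /∅/ ok; σ2 onset /s/, coda /l/ ok → well-formed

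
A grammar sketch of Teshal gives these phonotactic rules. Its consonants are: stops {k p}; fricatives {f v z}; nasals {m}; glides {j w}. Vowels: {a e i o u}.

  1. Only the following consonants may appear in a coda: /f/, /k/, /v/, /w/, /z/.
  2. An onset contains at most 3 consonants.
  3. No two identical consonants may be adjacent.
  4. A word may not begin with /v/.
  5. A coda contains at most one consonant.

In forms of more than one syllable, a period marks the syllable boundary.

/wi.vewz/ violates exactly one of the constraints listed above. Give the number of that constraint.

/wi.vewz/: syllable 2 coda /wz/ has 2 consonants (> 1).
This is a violation of constraint 5: "A coda contains at most one consonant."
The remaining constraints (1, 2, 3, 4) are satisfied.

5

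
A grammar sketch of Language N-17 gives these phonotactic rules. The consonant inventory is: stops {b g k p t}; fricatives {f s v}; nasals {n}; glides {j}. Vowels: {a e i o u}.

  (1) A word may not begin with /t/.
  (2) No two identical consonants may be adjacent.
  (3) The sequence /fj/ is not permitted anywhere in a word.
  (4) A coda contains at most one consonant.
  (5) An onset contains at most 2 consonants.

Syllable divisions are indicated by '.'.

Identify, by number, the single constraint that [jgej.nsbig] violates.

5

[jgej.nsbig]: syllable 2 onset /nsb/ has 3 consonants (> 2).
This is a violation of constraint 5: "An onset contains at most 2 consonants."
The remaining constraints (1, 2, 3, 4) are satisfied.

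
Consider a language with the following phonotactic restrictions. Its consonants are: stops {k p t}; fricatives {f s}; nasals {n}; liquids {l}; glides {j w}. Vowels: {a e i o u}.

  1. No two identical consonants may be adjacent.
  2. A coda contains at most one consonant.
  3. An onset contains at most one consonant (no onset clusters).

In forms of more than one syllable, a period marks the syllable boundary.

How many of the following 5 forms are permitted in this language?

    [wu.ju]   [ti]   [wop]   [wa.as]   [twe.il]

[wu.ju] — σ1 onset /w/, coda /∅/ ok; σ2 onset /j/, coda /∅/ ok → permitted
[ti] — σ1 onset /t/, coda /∅/ ok → permitted
[wop] — σ1 onset /w/, coda /p/ ok → permitted
[wa.as] — σ1 onset /w/, coda /∅/ ok; σ2 onset /∅/, coda /s/ ok → permitted
[twe.il] — violates constraint 3: syllable 1 onset /tw/ has 2 consonants (> 1) → not permitted
Permitted: [wu.ju], [ti], [wop], [wa.as] → 4.

4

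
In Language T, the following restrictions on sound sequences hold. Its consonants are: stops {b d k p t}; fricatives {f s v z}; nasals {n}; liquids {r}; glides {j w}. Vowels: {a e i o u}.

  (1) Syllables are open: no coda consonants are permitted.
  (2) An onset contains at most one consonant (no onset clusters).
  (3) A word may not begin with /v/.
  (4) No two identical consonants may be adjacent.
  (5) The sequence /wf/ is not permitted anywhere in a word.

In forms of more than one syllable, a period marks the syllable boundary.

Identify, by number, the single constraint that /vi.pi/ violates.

3

/vi.pi/: word begins with /v/.
This is a violation of constraint 3: "A word may not begin with /v/."
The remaining constraints (1, 2, 4, 5) are satisfied.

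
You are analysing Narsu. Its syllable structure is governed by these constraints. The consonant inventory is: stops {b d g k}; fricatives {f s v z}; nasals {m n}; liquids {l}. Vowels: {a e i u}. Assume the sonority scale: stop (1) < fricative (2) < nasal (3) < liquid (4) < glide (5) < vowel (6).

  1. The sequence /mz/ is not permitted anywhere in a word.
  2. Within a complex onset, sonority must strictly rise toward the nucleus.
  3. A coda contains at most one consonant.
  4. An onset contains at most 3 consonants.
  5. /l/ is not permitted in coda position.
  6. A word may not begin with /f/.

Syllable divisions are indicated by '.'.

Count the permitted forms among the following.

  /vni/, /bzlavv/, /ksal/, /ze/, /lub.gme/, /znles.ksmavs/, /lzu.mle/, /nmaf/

3

/vni/ — σ1 onset /vn/ (2→3 rises), coda /∅/ ok → permitted
/bzlavv/ — violates constraint 3: syllable 1 coda /vv/ has 2 consonants (> 1) → not permitted
/ksal/ — violates constraint 5: syllable 1 coda contains /l/ → not permitted
/ze/ — σ1 onset /z/, coda /∅/ ok → permitted
/lub.gme/ — σ1 onset /l/, coda /b/ ok; σ2 onset /gm/ (1→3 rises), coda /∅/ ok → permitted
/znles.ksmavs/ — violates constraint 3: syllable 2 coda /vs/ has 2 consonants (> 1) → not permitted
/lzu.mle/ — violates constraint 2: syllable 1 onset /lz/: /l/ (liquid, 4) → /z/ (fricative, 2) does not rise → not permitted
/nmaf/ — violates constraint 2: syllable 1 onset /nm/: /n/ (nasal, 3) → /m/ (nasal, 3) does not rise → not permitted
Permitted: /vni/, /ze/, /lub.gme/ → 3.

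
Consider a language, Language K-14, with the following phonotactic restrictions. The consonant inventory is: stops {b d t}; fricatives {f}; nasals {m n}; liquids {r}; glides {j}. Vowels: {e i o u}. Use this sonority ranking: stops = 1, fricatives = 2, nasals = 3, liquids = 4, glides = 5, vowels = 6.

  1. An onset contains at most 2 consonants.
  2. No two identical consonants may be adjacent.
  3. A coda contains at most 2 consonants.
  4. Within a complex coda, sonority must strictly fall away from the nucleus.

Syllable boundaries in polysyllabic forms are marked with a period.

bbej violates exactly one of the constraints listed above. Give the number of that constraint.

2

bbej: adjacent identical consonants /bb/.
This is a violation of constraint 2: "No two identical consonants may be adjacent."
The remaining constraints (1, 3, 4) are satisfied.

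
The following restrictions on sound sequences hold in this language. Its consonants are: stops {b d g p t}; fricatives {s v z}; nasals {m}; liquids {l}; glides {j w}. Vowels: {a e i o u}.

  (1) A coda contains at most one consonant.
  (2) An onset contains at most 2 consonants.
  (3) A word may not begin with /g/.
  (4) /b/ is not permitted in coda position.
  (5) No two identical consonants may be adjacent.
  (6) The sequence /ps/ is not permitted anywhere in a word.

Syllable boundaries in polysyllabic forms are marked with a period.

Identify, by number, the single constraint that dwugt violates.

1

dwugt: syllable 1 coda /gt/ has 2 consonants (> 1).
This is a violation of constraint 1: "A coda contains at most one consonant."
The remaining constraints (2, 3, 4, 5, 6) are satisfied.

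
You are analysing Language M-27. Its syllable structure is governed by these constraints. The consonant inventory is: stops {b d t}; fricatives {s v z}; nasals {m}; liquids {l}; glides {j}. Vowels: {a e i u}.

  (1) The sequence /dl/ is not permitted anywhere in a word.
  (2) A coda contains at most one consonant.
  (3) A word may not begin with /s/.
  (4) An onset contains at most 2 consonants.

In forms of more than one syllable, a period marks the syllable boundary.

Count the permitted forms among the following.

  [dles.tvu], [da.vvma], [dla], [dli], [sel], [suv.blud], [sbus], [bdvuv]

0

[dles.tvu] — violates constraint 1: contains banned sequence /dl/ → not permitted
[da.vvma] — violates constraint 4: syllable 2 onset /vvm/ has 3 consonants (> 2) → not permitted
[dla] — violates constraint 1: contains banned sequence /dl/ → not permitted
[dli] — violates constraint 1: contains banned sequence /dl/ → not permitted
[sel] — violates constraint 3: word begins with /s/ → not permitted
[suv.blud] — violates constraint 3: word begins with /s/ → not permitted
[sbus] — violates constraint 3: word begins with /s/ → not permitted
[bdvuv] — violates constraint 4: syllable 1 onset /bdv/ has 3 consonants (> 2) → not permitted
No form is permitted → 0.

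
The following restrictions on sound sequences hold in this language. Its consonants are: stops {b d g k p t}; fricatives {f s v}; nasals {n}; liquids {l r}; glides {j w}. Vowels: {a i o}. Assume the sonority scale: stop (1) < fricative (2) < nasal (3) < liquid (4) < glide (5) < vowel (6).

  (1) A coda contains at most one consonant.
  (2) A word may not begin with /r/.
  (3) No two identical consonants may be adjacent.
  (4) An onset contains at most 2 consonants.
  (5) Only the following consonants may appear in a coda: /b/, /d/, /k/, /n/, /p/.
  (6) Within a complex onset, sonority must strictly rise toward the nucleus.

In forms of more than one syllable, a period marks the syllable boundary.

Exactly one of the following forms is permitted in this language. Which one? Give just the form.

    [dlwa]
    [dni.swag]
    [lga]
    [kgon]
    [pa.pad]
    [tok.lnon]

[pa.pad]

[dlwa] — violates constraint 4: syllable 1 onset /dlw/ has 3 consonants (> 2) → not permitted
[dni.swag] — violates constraint 5: syllable 2 coda contains /g/, which is not a licensed coda consonant → not permitted
[lga] — violates constraint 6: syllable 1 onset /lg/: /l/ (liquid, 4) → /g/ (stop, 1) does not rise → not permitted
[kgon] — violates constraint 6: syllable 1 onset /kg/: /k/ (stop, 1) → /g/ (stop, 1) does not rise → not permitted
[pa.pad] — σ1 onset /p/, coda /∅/ ok; σ2 onset /p/, coda /d/ ok → permitted
[tok.lnon] — violates constraint 6: syllable 2 onset /ln/: /l/ (liquid, 4) → /n/ (nasal, 3) does not rise → not permitted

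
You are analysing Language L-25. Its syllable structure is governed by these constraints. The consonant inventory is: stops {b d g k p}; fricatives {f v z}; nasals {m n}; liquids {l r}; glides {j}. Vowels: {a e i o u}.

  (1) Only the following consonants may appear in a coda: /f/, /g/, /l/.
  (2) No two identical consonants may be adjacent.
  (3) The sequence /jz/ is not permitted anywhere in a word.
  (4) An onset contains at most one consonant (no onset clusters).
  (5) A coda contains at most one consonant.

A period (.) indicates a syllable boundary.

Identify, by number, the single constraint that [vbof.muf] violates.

4

[vbof.muf]: syllable 1 onset /vb/ has 2 consonants (> 1).
This is a violation of constraint 4: "An onset contains at most one consonant (no onset clusters)."
The remaining constraints (1, 2, 3, 5) are satisfied.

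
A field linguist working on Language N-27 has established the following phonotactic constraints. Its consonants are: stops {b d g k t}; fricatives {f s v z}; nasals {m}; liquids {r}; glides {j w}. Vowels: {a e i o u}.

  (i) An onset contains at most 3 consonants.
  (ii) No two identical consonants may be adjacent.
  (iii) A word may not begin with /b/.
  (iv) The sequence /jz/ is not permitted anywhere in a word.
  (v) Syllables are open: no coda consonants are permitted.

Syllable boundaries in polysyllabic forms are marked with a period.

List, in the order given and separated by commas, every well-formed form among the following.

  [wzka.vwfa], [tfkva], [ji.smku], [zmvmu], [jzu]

[wzka.vwfa] — σ1 onset /wzk/ (3C), coda /∅/ ok; σ2 onset /vwf/ (3C), coda /∅/ ok → well-formed
[tfkva] — violates constraint (i): syllable 1 onset /tfkv/ has 4 consonants (> 3) → ill-formed
[ji.smku] — σ1 onset /j/, coda /∅/ ok; σ2 onset /smk/ (3C), coda /∅/ ok → well-formed
[zmvmu] — violates constraint (i): syllable 1 onset /zmvm/ has 4 consonants (> 3) → ill-formed
[jzu] — violates constraint (iv): contains banned sequence /jz/ → ill-formed

[wzka.vwfa], [ji.smku]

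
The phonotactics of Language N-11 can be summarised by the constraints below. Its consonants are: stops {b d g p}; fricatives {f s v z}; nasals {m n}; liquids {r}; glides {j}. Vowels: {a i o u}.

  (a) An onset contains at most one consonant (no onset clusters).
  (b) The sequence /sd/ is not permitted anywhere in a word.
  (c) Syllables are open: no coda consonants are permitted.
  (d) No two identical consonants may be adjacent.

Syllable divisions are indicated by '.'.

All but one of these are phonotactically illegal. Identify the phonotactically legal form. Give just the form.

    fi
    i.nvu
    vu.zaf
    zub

fi

fi — σ1 onset /f/, coda /∅/ ok → phonotactically legal
i.nvu — violates constraint (a): syllable 2 onset /nv/ has 2 consonants (> 1) → phonotactically illegal
vu.zaf — violates constraint (c): syllable 2 coda /f/ has 1 consonant (> 0) → phonotactically illegal
zub — violates constraint (c): syllable 1 coda /b/ has 1 consonant (> 0) → phonotactically illegal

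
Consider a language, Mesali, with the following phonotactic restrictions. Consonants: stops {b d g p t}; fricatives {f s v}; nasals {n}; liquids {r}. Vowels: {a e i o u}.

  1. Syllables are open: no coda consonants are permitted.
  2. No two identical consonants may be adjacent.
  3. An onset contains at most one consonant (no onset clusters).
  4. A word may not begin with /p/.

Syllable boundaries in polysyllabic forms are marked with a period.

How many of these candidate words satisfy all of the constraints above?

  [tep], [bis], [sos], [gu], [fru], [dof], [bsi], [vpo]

[tep] — violates constraint 1: syllable 1 coda /p/ has 1 consonant (> 0) → ill-formed
[bis] — violates constraint 1: syllable 1 coda /s/ has 1 consonant (> 0) → ill-formed
[sos] — violates constraint 1: syllable 1 coda /s/ has 1 consonant (> 0) → ill-formed
[gu] — σ1 onset /g/, coda /∅/ ok → well-formed
[fru] — violates constraint 3: syllable 1 onset /fr/ has 2 consonants (> 1) → ill-formed
[dof] — violates constraint 1: syllable 1 coda /f/ has 1 consonant (> 0) → ill-formed
[bsi] — violates constraint 3: syllable 1 onset /bs/ has 2 consonants (> 1) → ill-formed
[vpo] — violates constraint 3: syllable 1 onset /vp/ has 2 consonants (> 1) → ill-formed
Well-formed: [gu] → 1.

1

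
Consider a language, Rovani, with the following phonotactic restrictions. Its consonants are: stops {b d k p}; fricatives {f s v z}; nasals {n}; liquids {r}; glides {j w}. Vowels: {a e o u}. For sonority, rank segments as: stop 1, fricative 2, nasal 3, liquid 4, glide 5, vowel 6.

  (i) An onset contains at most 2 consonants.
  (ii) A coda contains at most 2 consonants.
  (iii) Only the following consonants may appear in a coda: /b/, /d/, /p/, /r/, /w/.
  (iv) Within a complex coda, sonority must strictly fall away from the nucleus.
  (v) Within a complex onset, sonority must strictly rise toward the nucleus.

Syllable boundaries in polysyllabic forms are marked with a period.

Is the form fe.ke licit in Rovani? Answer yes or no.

yes

fe.ke — σ1 onset /f/, coda /∅/ ok; σ2 onset /k/, coda /∅/ ok → licit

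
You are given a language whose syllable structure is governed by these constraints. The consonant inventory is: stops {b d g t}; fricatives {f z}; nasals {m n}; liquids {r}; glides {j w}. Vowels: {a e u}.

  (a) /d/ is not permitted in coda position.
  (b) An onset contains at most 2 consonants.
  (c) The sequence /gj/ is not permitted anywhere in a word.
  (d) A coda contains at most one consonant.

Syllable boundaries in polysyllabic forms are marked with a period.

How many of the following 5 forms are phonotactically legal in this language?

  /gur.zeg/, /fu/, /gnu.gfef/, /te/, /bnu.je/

/gur.zeg/ — σ1 onset /g/, coda /r/ ok; σ2 onset /z/, coda /g/ ok → phonotactically legal
/fu/ — σ1 onset /f/, coda /∅/ ok → phonotactically legal
/gnu.gfef/ — σ1 onset /gn/ (2C), coda /∅/ ok; σ2 onset /gf/ (2C), coda /f/ ok → phonotactically legal
/te/ — σ1 onset /t/, coda /∅/ ok → phonotactically legal
/bnu.je/ — σ1 onset /bn/ (2C), coda /∅/ ok; σ2 onset /j/, coda /∅/ ok → phonotactically legal
Phonotactically legal: /gur.zeg/, /fu/, /gnu.gfef/, /te/, /bnu.je/ → 5.

5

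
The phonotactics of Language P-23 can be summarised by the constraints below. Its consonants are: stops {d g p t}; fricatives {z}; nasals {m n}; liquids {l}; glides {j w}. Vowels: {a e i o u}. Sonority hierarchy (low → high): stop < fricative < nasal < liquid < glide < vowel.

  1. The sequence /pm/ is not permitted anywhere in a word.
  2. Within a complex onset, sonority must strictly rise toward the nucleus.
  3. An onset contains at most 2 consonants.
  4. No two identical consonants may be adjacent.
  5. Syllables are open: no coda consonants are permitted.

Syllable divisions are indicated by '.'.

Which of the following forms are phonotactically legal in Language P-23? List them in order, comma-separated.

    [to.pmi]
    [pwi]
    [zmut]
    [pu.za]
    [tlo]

[pwi], [pu.za], [tlo]

[to.pmi] — violates constraint 1: contains banned sequence /pm/ → phonotactically illegal
[pwi] — σ1 onset /pw/ (1→5 rises), coda /∅/ ok → phonotactically legal
[zmut] — violates constraint 5: syllable 1 coda /t/ has 1 consonant (> 0) → phonotactically illegal
[pu.za] — σ1 onset /p/, coda /∅/ ok; σ2 onset /z/, coda /∅/ ok → phonotactically legal
[tlo] — σ1 onset /tl/ (1→4 rises), coda /∅/ ok → phonotactically legal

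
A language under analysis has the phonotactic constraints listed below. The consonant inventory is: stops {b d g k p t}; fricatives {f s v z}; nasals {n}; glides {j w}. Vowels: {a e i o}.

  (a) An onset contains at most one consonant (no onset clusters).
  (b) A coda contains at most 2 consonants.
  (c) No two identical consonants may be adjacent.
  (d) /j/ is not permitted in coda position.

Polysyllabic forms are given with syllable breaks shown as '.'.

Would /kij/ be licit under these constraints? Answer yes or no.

no

/kij/ — violates constraint (d): syllable 1 coda contains /j/ → illicit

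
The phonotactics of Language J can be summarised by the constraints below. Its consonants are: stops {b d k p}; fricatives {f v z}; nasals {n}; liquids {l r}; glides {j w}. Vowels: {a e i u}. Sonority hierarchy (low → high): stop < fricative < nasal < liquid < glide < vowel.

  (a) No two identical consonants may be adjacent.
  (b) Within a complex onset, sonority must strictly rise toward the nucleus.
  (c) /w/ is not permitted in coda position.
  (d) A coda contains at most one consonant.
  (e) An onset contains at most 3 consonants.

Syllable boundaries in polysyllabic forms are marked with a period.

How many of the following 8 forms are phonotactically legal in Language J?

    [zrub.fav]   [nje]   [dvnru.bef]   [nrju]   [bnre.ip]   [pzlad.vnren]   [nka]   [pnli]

6

[zrub.fav] — σ1 onset /zr/ (2→4 rises), coda /b/ ok; σ2 onset /f/, coda /v/ ok → phonotactically legal
[nje] — σ1 onset /nj/ (3→5 rises), coda /∅/ ok → phonotactically legal
[dvnru.bef] — violates constraint (e): syllable 1 onset /dvnr/ has 4 consonants (> 3) → phonotactically illegal
[nrju] — σ1 onset /nrj/ (3→4→5 rises), coda /∅/ ok → phonotactically legal
[bnre.ip] — σ1 onset /bnr/ (1→3→4 rises), coda /∅/ ok; σ2 onset /∅/, coda /p/ ok → phonotactically legal
[pzlad.vnren] — σ1 onset /pzl/ (1→2→4 rises), coda /d/ ok; σ2 onset /vnr/ (2→3→4 rises), coda /n/ ok → phonotactically legal
[nka] — violates constraint (b): syllable 1 onset /nk/: /n/ (nasal, 3) → /k/ (stop, 1) does not rise → phonotactically illegal
[pnli] — σ1 onset /pnl/ (1→3→4 rises), coda /∅/ ok → phonotactically legal
Phonotactically legal: [zrub.fav], [nje], [nrju], [bnre.ip], [pzlad.vnren], [pnli] → 6.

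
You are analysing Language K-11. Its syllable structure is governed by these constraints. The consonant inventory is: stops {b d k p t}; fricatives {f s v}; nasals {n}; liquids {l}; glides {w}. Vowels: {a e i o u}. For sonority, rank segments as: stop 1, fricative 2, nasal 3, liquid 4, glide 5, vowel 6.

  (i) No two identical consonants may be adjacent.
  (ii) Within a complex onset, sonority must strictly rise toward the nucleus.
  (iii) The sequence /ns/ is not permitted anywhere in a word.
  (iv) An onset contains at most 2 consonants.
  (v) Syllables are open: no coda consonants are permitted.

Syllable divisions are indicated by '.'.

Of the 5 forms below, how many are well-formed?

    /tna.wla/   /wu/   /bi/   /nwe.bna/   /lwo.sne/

/tna.wla/ — violates constraint (ii): syllable 2 onset /wl/: /w/ (glide, 5) → /l/ (liquid, 4) does not rise → ill-formed
/wu/ — σ1 onset /w/, coda /∅/ ok → well-formed
/bi/ — σ1 onset /b/, coda /∅/ ok → well-formed
/nwe.bna/ — σ1 onset /nw/ (3→5 rises), coda /∅/ ok; σ2 onset /bn/ (1→3 rises), coda /∅/ ok → well-formed
/lwo.sne/ — σ1 onset /lw/ (4→5 rises), coda /∅/ ok; σ2 onset /sn/ (2→3 rises), coda /∅/ ok → well-formed
Well-formed: /wu/, /bi/, /nwe.bna/, /lwo.sne/ → 4.

4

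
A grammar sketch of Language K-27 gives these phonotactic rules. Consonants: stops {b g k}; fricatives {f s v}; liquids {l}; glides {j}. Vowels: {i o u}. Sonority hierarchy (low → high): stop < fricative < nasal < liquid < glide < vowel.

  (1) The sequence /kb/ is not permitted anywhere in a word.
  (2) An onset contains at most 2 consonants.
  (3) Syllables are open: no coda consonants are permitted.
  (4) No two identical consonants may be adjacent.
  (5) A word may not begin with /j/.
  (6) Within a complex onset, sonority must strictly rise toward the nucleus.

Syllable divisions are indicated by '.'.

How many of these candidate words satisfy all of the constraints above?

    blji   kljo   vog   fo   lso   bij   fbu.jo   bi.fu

2

blji — violates constraint 2: syllable 1 onset /blj/ has 3 consonants (> 2) → ill-formed
kljo — violates constraint 2: syllable 1 onset /klj/ has 3 consonants (> 2) → ill-formed
vog — violates constraint 3: syllable 1 coda /g/ has 1 consonant (> 0) → ill-formed
fo — σ1 onset /f/, coda /∅/ ok → well-formed
lso — violates constraint 6: syllable 1 onset /ls/: /l/ (liquid, 4) → /s/ (fricative, 2) does not rise → ill-formed
bij — violates constraint 3: syllable 1 coda /j/ has 1 consonant (> 0) → ill-formed
fbu.jo — violates constraint 6: syllable 1 onset /fb/: /f/ (fricative, 2) → /b/ (stop, 1) does not rise → ill-formed
bi.fu — σ1 onset /b/, coda /∅/ ok; σ2 onset /f/, coda /∅/ ok → well-formed
Well-formed: fo, bi.fu → 2.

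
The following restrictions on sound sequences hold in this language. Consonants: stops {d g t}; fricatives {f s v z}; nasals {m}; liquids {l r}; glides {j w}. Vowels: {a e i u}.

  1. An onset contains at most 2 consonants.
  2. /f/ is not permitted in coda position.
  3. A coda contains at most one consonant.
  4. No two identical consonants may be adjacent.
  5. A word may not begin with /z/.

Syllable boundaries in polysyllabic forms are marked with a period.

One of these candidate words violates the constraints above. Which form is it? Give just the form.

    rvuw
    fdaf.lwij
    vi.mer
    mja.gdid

fdaf.lwij

rvuw — σ1 onset /rv/ (2C), coda /w/ ok → phonotactically legal
fdaf.lwij — violates constraint 2: syllable 1 coda contains /f/ → phonotactically illegal
vi.mer — σ1 onset /v/, coda /∅/ ok; σ2 onset /m/, coda /r/ ok → phonotactically legal
mja.gdid — σ1 onset /mj/ (2C), coda /∅/ ok; σ2 onset /gd/ (2C), coda /d/ ok → phonotactically legal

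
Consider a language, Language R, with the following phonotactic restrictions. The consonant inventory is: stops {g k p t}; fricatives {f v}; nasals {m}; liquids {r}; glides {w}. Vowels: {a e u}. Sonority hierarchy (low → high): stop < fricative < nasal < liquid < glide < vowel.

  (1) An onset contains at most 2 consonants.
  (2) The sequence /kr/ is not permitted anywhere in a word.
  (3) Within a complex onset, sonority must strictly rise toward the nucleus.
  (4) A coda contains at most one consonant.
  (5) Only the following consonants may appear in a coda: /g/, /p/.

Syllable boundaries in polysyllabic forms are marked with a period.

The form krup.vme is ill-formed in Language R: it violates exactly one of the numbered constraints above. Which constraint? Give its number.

2

krup.vme: contains banned sequence /kr/.
This is a violation of constraint 2: "The sequence /kr/ is not permitted anywhere in a word."
The remaining constraints (1, 3, 4, 5) are satisfied.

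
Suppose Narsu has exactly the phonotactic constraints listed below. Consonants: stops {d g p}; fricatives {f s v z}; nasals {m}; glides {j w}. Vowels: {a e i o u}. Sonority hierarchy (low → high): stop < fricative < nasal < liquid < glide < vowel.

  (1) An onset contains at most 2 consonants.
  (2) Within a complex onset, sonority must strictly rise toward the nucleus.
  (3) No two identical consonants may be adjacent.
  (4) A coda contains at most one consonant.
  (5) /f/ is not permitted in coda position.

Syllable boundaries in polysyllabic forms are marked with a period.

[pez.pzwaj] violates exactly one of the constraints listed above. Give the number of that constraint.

1

[pez.pzwaj]: syllable 2 onset /pzw/ has 3 consonants (> 2).
This is a violation of constraint 1: "An onset contains at most 2 consonants."
The remaining constraints (2, 3, 4, 5) are satisfied.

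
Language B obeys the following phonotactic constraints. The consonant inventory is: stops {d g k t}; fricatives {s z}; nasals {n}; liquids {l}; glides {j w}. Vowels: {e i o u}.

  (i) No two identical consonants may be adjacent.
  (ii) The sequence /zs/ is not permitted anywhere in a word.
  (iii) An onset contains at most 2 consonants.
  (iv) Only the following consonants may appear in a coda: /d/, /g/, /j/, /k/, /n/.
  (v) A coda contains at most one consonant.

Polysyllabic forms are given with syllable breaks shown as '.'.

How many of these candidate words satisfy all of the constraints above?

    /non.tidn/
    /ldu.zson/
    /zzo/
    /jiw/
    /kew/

0

/non.tidn/ — violates constraint (v): syllable 2 coda /dn/ has 2 consonants (> 1) → illicit
/ldu.zson/ — violates constraint (ii): contains banned sequence /zs/ → illicit
/zzo/ — violates constraint (i): adjacent identical consonants /zz/ → illicit
/jiw/ — violates constraint (iv): syllable 1 coda contains /w/, which is not a licensed coda consonant → illicit
/kew/ — violates constraint (iv): syllable 1 coda contains /w/, which is not a licensed coda consonant → illicit
No form is licit → 0.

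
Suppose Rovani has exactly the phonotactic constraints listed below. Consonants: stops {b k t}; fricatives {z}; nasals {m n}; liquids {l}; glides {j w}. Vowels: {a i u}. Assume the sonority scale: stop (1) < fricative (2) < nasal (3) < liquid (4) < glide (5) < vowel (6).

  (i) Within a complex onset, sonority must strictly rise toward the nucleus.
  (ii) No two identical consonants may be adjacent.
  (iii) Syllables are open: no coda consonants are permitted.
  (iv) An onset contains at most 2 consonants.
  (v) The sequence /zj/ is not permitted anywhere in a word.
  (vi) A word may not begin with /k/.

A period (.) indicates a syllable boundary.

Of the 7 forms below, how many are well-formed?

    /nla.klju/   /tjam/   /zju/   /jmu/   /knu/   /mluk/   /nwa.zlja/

0

/nla.klju/ — violates constraint (iv): syllable 2 onset /klj/ has 3 consonants (> 2) → ill-formed
/tjam/ — violates constraint (iii): syllable 1 coda /m/ has 1 consonant (> 0) → ill-formed
/zju/ — violates constraint (v): contains banned sequence /zj/ → ill-formed
/jmu/ — violates constraint (i): syllable 1 onset /jm/: /j/ (glide, 5) → /m/ (nasal, 3) does not rise → ill-formed
/knu/ — violates constraint (vi): word begins with /k/ → ill-formed
/mluk/ — violates constraint (iii): syllable 1 coda /k/ has 1 consonant (> 0) → ill-formed
/nwa.zlja/ — violates constraint (iv): syllable 2 onset /zlj/ has 3 consonants (> 2) → ill-formed
No form is well-formed → 0.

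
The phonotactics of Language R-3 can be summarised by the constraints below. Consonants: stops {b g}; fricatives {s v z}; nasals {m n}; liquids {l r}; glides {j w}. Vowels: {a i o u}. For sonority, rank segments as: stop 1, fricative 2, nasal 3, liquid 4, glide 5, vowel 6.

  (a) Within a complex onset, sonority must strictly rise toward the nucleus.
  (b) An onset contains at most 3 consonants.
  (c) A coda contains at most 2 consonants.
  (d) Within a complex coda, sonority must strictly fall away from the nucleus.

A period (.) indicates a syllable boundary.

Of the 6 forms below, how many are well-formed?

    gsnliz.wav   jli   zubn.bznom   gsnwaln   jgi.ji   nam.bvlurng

gsnliz.wav — violates constraint (b): syllable 1 onset /gsnl/ has 4 consonants (> 3) → ill-formed
jli — violates constraint (a): syllable 1 onset /jl/: /j/ (glide, 5) → /l/ (liquid, 4) does not rise → ill-formed
zubn.bznom — violates constraint (d): syllable 1 coda /bn/: /b/ (stop, 1) → /n/ (nasal, 3) does not fall → ill-formed
gsnwaln — violates constraint (b): syllable 1 onset /gsnw/ has 4 consonants (> 3) → ill-formed
jgi.ji — violates constraint (a): syllable 1 onset /jg/: /j/ (glide, 5) → /g/ (stop, 1) does not rise → ill-formed
nam.bvlurng — violates constraint (c): syllable 2 coda /rng/ has 3 consonants (> 2) → ill-formed
No form is well-formed → 0.

0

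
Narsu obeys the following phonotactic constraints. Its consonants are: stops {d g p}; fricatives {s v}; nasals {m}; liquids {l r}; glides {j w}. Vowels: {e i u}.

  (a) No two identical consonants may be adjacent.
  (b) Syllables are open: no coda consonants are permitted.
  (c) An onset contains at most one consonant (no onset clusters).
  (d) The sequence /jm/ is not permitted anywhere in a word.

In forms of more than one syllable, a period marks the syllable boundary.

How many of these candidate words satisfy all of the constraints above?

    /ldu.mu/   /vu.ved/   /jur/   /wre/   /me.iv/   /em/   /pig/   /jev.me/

0

/ldu.mu/ — violates constraint (c): syllable 1 onset /ld/ has 2 consonants (> 1) → not permitted
/vu.ved/ — violates constraint (b): syllable 2 coda /d/ has 1 consonant (> 0) → not permitted
/jur/ — violates constraint (b): syllable 1 coda /r/ has 1 consonant (> 0) → not permitted
/wre/ — violates constraint (c): syllable 1 onset /wr/ has 2 consonants (> 1) → not permitted
/me.iv/ — violates constraint (b): syllable 2 coda /v/ has 1 consonant (> 0) → not permitted
/em/ — violates constraint (b): syllable 1 coda /m/ has 1 consonant (> 0) → not permitted
/pig/ — violates constraint (b): syllable 1 coda /g/ has 1 consonant (> 0) → not permitted
/jev.me/ — violates constraint (b): syllable 1 coda /v/ has 1 consonant (> 0) → not permitted
No form is permitted → 0.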